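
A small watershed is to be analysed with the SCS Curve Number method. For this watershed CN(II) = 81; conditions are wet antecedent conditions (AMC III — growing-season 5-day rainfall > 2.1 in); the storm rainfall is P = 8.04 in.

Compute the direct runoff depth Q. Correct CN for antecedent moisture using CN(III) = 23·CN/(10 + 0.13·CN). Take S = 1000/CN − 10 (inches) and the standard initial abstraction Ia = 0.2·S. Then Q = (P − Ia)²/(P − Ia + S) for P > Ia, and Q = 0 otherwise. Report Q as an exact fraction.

Wet (AMC III): CN(III) = 23·81/(10 + 0.13·81) = 1863/(2053/100) = 186300/2053 ≈ 90.745
Max retention: S = 1000/(186300/2053) − 10 = 1900/1863 in (≈ 1.020 in)
Ia = 0.2·(1900/1863) = 380/1863 in ≈ 0.204 in
Excess rainfall: 8.040 − 0.204 = 7.836 in; P > Ia so Q > 0
Q = (364963/46575)²/((364963/46575) + 1900/1863) = (133197991369/2169230625)/(412463/46575) = 133197991369/19210464225 in ≈ 6.934 in

Q = 133197991369/19210464225 in ≈ 6.934 in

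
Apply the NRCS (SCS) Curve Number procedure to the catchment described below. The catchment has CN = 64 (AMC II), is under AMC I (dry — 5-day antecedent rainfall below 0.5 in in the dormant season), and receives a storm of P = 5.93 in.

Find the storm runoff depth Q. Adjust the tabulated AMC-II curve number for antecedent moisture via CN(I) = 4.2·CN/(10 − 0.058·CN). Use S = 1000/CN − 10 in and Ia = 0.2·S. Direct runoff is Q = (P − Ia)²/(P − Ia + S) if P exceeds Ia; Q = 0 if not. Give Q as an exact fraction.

Adjust CN=64 to AMC I: 4.2·64/(10 − 0.058·64) → (1344/5) ÷ (786/125) = 5600/131 ≈ 42.748
Max retention: S = 1000/(5600/131) − 10 = 375/28 in (≈ 13.393 in)
Ia = 0.2S: 0.2·13.393 = 2.679 in (exactly 75/28)
P − Ia = 5.930 − 2.679 = 569/175 ≈ 3.251 in (> 0, runoff occurs)
Q = (569/175)²/((569/175) + 375/28) = (323761/30625)/(11651/700) = 1295044/2038925 in ≈ 0.635 in

Q = 1295044/2038925 in ≈ 0.635 in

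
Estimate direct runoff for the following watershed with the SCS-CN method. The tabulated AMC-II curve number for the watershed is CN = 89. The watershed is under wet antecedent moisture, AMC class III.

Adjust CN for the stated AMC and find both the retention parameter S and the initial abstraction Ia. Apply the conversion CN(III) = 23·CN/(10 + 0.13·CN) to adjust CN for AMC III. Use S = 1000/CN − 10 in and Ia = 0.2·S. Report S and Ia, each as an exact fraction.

S = 1100/2047 in ≈ 0.537 in; Ia = 220/2047 in ≈ 0.107 in

CN(III) from CN(II)=89: (23·89)/(10 + 0.13·89) = 204700/2157 ≈ 94.900
Retention S: 1000/CN − 10 with CN=94.900 → S = 1100/2047 ≈ 0.537 in
Ia = 0.2S: 0.2·0.537 = 0.107 in (exactly 220/2047)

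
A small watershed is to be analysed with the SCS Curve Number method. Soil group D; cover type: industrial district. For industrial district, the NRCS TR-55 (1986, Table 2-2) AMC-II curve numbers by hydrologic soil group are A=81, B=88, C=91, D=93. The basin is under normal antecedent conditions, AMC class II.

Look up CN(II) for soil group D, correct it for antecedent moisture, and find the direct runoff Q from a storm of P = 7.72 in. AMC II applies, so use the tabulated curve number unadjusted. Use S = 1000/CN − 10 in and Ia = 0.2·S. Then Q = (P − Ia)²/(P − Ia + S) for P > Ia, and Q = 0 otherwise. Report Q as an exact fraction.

Q = 309724801/44986425 in ≈ 6.885 in

NRCS table: industrial district, soil group D → CN(II) = 93
CN(II) = 93; AMC II needs no correction.
Retention S: 1000/CN − 10 with CN=93.000 → S = 70/93 ≈ 0.753 in
Ia = 0.2S: 0.2·0.753 = 0.151 in (exactly 14/93)
Since P=7.720 > Ia=0.151: effective rainfall P−Ia = 17599/2325 in
Q = (17599/2325)²/((17599/2325) + 70/93) = (309724801/5405625)/(19349/2325) = 309724801/44986425 in ≈ 6.885 in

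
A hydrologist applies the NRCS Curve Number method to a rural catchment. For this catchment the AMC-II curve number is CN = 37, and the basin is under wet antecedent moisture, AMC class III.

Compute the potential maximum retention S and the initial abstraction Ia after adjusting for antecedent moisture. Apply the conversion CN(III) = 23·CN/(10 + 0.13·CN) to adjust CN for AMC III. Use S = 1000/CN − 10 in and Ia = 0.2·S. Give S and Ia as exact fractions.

Wet (AMC III): CN(III) = 23·37/(10 + 0.13·37) = 851/(1481/100) = 85100/1481 ≈ 57.461
S = 1000/(85100/1481) − 10 = 6300/851 in ≈ 7.403 in
Initial abstraction Ia = S/5 = (6300/851)/5 = 1260/851 ≈ 1.481 in

S = 6300/851 in ≈ 7.403 in; Ia = 1260/851 in ≈ 1.481 in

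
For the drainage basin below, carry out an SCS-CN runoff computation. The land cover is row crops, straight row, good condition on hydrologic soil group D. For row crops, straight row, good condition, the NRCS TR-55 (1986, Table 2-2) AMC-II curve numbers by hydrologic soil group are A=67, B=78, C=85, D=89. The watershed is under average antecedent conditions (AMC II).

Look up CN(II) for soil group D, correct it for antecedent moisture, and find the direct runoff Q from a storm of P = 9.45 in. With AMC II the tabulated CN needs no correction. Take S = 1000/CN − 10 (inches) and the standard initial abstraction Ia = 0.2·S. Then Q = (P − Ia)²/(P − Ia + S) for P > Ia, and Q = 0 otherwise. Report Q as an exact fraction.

NRCS table: row crops, straight row, good condition, soil group D → CN(II) = 89
AMC II — tabulated CN = 89 applies directly.
S = 1000/89 − 10 = 110/89 in ≈ 1.236 in
Ia = 0.2S: 0.2·1.236 = 0.247 in (exactly 22/89)
Since P=9.450 > Ia=0.247: effective rainfall P−Ia = 16381/1780 in
Runoff Q = (P−Ia)²/(P−Ia+S) = (9.203)²/(9.203+1.236) = 268337161/33074180 ≈ 8.113 in

Q = 268337161/33074180 in ≈ 8.113 in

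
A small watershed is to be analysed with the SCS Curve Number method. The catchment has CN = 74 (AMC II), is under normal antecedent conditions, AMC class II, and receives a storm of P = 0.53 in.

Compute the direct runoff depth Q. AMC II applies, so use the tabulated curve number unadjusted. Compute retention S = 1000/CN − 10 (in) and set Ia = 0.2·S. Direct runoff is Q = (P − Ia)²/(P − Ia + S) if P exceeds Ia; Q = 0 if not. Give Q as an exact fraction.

CN(II) = 74; AMC II needs no correction.
S = 1000/74 − 10 = 130/37 in ≈ 3.514 in
Ia = 0.2S: 0.2·3.514 = 0.703 in (exactly 26/37)
P = 0.530 ≤ Ia = 0.703 in: entire storm abstracted, Q = 0.

Q = 0 in ≈ 0.000 in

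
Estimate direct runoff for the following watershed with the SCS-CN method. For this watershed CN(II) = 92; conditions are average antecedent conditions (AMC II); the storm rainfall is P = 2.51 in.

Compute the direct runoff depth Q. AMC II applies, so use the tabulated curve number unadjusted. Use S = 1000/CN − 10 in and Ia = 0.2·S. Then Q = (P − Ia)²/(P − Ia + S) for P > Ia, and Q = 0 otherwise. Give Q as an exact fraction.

CN(II) = 92; AMC II needs no correction.
Max retention: S = 1000/92 − 10 = 20/23 in (≈ 0.870 in)
Ia = 0.2·(20/23) = 4/23 in ≈ 0.174 in
P − Ia = 2.510 − 0.174 = 5373/2300 ≈ 2.336 in (> 0, runoff occurs)
Runoff Q = (P−Ia)²/(P−Ia+S) = (2.336)²/(2.336+0.870) = 28869129/16957900 ≈ 1.702 in

Q = 28869129/16957900 in ≈ 1.702 in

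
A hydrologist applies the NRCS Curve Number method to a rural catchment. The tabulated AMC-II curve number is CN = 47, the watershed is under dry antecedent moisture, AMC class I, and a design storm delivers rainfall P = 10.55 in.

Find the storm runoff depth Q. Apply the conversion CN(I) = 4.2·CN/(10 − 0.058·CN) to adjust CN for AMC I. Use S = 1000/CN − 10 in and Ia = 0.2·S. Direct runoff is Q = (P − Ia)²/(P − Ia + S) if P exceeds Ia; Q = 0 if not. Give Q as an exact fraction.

CN(I) from CN(II)=47: (4.2·47)/(10 − 0.058·47) = 98700/3637 ≈ 27.138
Max retention: S = 1000/(98700/3637) − 10 = 26500/987 in (≈ 26.849 in)
Ia = 0.2·(26500/987) = 5300/987 in ≈ 5.370 in
P − Ia = 10.550 − 5.370 = 102257/19740 ≈ 5.180 in (> 0, runoff occurs)
Q: (102257/19740)² ÷ (632257/19740) = 10456494049/12480753180 in (≈ 0.838 in)

Q = 10456494049/12480753180 in ≈ 0.838 in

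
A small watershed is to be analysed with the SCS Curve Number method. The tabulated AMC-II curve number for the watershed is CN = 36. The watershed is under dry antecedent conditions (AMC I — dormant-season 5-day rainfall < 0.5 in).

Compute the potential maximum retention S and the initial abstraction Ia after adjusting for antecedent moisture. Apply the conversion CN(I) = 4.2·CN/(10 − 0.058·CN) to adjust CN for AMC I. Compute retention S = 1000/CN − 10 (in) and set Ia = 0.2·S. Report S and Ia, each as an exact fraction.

CN(I) from CN(II)=36: (4.2·36)/(10 − 0.058·36) = 18900/989 ≈ 19.110
Retention S: 1000/CN − 10 with CN=19.110 → S = 8000/189 ≈ 42.328 in
Ia = 0.2S: 0.2·42.328 = 8.466 in (exactly 1600/189)

S = 8000/189 in ≈ 42.328 in; Ia = 1600/189 in ≈ 8.466 in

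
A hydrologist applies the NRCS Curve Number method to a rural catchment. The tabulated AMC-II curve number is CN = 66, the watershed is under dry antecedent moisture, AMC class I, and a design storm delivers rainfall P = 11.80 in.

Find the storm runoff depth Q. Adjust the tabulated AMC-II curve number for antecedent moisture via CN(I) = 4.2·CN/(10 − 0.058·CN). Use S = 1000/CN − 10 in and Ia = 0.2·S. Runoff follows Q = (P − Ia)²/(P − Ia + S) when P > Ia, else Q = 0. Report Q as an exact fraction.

CN(I) from CN(II)=66: (4.2·66)/(10 − 0.058·66) = 69300/1543 ≈ 44.913
Retention S: 1000/CN − 10 with CN=44.913 → S = 8500/693 ≈ 12.266 in
Ia = 0.2S: 0.2·12.266 = 2.453 in (exactly 1700/693)
Since P=11.800 > Ia=2.453: effective rainfall P−Ia = 32387/3465 in
Runoff Q = (P−Ia)²/(P−Ia+S) = (9.347)²/(9.347+12.266) = 1048917769/259483455 ≈ 4.042 in

Q = 1048917769/259483455 in ≈ 4.042 in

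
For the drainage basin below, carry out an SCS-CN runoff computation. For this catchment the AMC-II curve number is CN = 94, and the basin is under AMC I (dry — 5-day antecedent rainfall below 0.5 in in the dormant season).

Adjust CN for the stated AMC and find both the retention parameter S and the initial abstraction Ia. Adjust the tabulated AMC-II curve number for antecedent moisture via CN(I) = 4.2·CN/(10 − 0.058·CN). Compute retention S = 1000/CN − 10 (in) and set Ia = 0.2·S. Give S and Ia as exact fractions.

Dry (AMC I): CN(I) = 4.2·94/(10 − 0.058·94) = (1974/5)/(1137/250) = 32900/379 ≈ 86.807
S = 1000/(32900/379) − 10 = 500/329 in ≈ 1.520 in
Ia = 0.2S: 0.2·1.520 = 0.304 in (exactly 100/329)

S = 500/329 in ≈ 1.520 in; Ia = 100/329 in ≈ 0.304 in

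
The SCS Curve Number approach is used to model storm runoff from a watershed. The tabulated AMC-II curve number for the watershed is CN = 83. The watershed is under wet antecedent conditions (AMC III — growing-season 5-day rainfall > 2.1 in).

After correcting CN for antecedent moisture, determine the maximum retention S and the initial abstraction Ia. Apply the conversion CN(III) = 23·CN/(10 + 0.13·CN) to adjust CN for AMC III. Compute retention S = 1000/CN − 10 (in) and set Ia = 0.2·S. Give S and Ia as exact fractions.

CN(III) from CN(II)=83: (23·83)/(10 + 0.13·83) = 190900/2079 ≈ 91.823
Max retention: S = 1000/(190900/2079) − 10 = 1700/1909 in (≈ 0.891 in)
Initial abstraction Ia = S/5 = (1700/1909)/5 = 340/1909 ≈ 0.178 in

S = 1700/1909 in ≈ 0.891 in; Ia = 340/1909 in ≈ 0.178 in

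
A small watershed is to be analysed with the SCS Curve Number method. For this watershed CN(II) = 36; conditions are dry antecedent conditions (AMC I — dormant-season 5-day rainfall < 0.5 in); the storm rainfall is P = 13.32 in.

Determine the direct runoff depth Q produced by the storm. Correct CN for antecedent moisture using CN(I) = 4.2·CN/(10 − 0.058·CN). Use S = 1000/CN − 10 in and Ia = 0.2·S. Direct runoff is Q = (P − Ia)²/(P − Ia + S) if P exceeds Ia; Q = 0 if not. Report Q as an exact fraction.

Q = 526105969/1053377325 in ≈ 0.499 in

Adjust CN=36 to AMC I: 4.2·36/(10 − 0.058·36) → (756/5) ÷ (989/125) = 18900/989 ≈ 19.110
S = 1000/(18900/989) − 10 = 8000/189 in ≈ 42.328 in
Ia = 0.2·(8000/189) = 1600/189 in ≈ 8.466 in
Since P=13.320 > Ia=8.466: effective rainfall P−Ia = 22937/4725 in
Runoff Q = (P−Ia)²/(P−Ia+S) = (4.854)²/(4.854+42.328) = 526105969/1053377325 ≈ 0.499 in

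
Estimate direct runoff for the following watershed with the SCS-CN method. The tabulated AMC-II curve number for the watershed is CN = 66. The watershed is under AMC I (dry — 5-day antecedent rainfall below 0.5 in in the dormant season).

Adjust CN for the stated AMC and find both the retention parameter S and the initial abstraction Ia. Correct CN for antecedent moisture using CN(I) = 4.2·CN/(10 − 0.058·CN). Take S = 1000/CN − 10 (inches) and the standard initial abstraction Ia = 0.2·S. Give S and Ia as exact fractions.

Dry (AMC I): CN(I) = 4.2·66/(10 − 0.058·66) = (1386/5)/(1543/250) = 69300/1543 ≈ 44.913
Retention S: 1000/CN − 10 with CN=44.913 → S = 8500/693 ≈ 12.266 in
Ia = 0.2·(8500/693) = 1700/693 in ≈ 2.453 in

S = 8500/693 in ≈ 12.266 in; Ia = 1700/693 in ≈ 2.453 in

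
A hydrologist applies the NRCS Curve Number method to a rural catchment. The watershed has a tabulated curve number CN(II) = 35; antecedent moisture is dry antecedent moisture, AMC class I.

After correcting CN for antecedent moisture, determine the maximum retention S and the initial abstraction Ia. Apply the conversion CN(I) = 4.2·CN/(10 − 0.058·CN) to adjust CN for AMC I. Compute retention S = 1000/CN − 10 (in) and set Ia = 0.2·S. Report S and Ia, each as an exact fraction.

Adjust CN=35 to AMC I: 4.2·35/(10 − 0.058·35) → 147 ÷ (797/100) = 14700/797 ≈ 18.444
Max retention: S = 1000/(14700/797) − 10 = 6500/147 in (≈ 44.218 in)
Ia = 0.2·(6500/147) = 1300/147 in ≈ 8.844 in

S = 6500/147 in ≈ 44.218 in; Ia = 1300/147 in ≈ 8.844 in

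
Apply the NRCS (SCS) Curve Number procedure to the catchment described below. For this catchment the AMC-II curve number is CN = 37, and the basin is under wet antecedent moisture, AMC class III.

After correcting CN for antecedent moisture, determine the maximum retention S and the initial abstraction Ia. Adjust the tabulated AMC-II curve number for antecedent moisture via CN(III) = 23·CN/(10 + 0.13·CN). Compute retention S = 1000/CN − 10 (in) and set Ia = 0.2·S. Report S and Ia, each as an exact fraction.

S = 6300/851 in ≈ 7.403 in; Ia = 1260/851 in ≈ 1.481 in

Adjust CN=37 to AMC III: 23·37/(10 + 0.13·37) → 851 ÷ (1481/100) = 85100/1481 ≈ 57.461
Retention S: 1000/CN − 10 with CN=57.461 → S = 6300/851 ≈ 7.403 in
Ia = 0.2·(6300/851) = 1260/851 in ≈ 1.481 in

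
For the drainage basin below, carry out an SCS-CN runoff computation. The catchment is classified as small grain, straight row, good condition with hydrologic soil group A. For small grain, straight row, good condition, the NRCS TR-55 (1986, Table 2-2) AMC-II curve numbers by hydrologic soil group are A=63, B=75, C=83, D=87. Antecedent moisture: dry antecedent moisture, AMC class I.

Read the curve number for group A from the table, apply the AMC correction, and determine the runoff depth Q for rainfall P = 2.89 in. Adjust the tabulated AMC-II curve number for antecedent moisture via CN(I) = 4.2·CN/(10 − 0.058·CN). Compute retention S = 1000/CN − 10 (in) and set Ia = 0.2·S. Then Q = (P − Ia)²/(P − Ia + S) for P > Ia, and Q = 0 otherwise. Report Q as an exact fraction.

NRCS table: small grain, straight row, good condition, soil group A → CN(II) = 63
Adjust CN=63 to AMC I: 4.2·63/(10 − 0.058·63) → (1323/5) ÷ (3173/500) = 132300/3173 ≈ 41.696
S = 1000/(132300/3173) − 10 = 18500/1323 in ≈ 13.983 in
Ia = 0.2·(18500/1323) = 3700/1323 in ≈ 2.797 in
P − Ia = 2.890 − 2.797 = 12347/132300 ≈ 0.093 in (> 0, runoff occurs)
Q: (12347/132300)² ÷ (1862347/132300) = 152448409/246388508100 in (≈ 0.001 in)

Q = 152448409/246388508100 in ≈ 0.001 in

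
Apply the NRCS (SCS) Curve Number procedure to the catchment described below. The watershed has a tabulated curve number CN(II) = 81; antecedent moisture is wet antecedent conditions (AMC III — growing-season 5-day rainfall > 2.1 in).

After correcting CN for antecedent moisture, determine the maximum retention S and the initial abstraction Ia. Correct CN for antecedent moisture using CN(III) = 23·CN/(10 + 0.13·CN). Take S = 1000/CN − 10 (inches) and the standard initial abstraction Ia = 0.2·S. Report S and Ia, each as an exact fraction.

S = 1900/1863 in ≈ 1.020 in; Ia = 380/1863 in ≈ 0.204 in

Adjust CN=81 to AMC III: 23·81/(10 + 0.13·81) → 1863 ÷ (2053/100) = 186300/2053 ≈ 90.745
Retention S: 1000/CN − 10 with CN=90.745 → S = 1900/1863 ≈ 1.020 in
Ia = 0.2S: 0.2·1.020 = 0.204 in (exactly 380/1863)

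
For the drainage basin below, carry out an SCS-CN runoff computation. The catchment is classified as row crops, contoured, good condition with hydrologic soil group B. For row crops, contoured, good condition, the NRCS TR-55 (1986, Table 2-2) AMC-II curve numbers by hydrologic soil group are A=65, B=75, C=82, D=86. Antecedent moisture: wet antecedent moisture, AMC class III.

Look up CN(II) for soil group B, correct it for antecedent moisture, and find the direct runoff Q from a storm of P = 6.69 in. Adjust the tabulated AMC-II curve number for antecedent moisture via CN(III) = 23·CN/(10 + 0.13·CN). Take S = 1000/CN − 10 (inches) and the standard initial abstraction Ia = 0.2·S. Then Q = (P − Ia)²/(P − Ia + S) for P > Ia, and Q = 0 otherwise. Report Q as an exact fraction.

NRCS table: row crops, contoured, good condition, soil group B → CN(II) = 75
Wet (AMC III): CN(III) = 23·75/(10 + 0.13·75) = 1725/(79/4) = 6900/79 ≈ 87.342
Max retention: S = 1000/(6900/79) − 10 = 100/69 in (≈ 1.449 in)
Initial abstraction Ia = S/5 = (100/69)/5 = 20/69 ≈ 0.290 in
P − Ia = 6.690 − 0.290 = 44161/6900 ≈ 6.400 in (> 0, runoff occurs)
Q: (44161/6900)² ÷ (54161/6900) = 1950193921/373710900 in (≈ 5.218 in)

Q = 1950193921/373710900 in ≈ 5.218 in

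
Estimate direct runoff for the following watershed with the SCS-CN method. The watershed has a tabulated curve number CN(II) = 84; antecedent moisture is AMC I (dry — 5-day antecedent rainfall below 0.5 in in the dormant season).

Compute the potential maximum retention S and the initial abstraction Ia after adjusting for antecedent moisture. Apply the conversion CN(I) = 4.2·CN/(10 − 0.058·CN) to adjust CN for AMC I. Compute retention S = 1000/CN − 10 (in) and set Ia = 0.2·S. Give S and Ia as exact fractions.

S = 2000/441 in ≈ 4.535 in; Ia = 400/441 in ≈ 0.907 in

Adjust CN=84 to AMC I: 4.2·84/(10 − 0.058·84) → (1764/5) ÷ (641/125) = 44100/641 ≈ 68.799
Retention S: 1000/CN − 10 with CN=68.799 → S = 2000/441 ≈ 4.535 in
Initial abstraction Ia = S/5 = (2000/441)/5 = 400/441 ≈ 0.907 in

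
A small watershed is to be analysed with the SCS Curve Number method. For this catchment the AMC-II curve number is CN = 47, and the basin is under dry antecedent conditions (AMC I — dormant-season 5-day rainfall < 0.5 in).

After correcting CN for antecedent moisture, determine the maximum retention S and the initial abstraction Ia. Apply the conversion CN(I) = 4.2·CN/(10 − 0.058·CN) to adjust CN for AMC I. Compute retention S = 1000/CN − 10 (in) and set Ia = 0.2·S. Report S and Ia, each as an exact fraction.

Adjust CN=47 to AMC I: 4.2·47/(10 − 0.058·47) → (987/5) ÷ (3637/500) = 98700/3637 ≈ 27.138
Retention S: 1000/CN − 10 with CN=27.138 → S = 26500/987 ≈ 26.849 in
Ia = 0.2·(26500/987) = 5300/987 in ≈ 5.370 in

S = 26500/987 in ≈ 26.849 in; Ia = 5300/987 in ≈ 5.370 in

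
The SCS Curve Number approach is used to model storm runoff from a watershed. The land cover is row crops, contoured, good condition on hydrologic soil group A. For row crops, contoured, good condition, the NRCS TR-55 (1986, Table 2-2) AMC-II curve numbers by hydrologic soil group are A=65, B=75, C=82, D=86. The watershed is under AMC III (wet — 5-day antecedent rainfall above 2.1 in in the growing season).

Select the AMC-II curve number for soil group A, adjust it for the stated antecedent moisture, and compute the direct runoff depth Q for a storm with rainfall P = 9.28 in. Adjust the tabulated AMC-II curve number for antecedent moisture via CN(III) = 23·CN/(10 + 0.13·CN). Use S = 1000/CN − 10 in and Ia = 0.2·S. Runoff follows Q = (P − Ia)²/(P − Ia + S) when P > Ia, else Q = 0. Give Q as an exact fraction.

NRCS table: row crops, contoured, good condition, soil group A → CN(II) = 65
Adjust CN=65 to AMC III: 23·65/(10 + 0.13·65) → 1495 ÷ (369/20) = 29900/369 ≈ 81.030
Max retention: S = 1000/(29900/369) − 10 = 700/299 in (≈ 2.341 in)
Ia = 0.2S: 0.2·2.341 = 0.468 in (exactly 140/299)
P − Ia = 9.280 − 0.468 = 65868/7475 ≈ 8.812 in (> 0, runoff occurs)
Q = (65868/7475)²/((65868/7475) + 700/299) = (4338593424/55875625)/(83368/7475) = 542324178/77896975 in ≈ 6.962 in

Q = 542324178/77896975 in ≈ 6.962 in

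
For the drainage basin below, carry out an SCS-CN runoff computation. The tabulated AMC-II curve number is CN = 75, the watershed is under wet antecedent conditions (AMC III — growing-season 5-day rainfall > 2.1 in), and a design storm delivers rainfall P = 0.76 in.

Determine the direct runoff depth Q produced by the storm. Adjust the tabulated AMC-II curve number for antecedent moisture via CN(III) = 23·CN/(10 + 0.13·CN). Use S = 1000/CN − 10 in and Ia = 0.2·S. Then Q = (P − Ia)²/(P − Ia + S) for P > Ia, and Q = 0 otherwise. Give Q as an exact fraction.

Q = 657721/5711475 in ≈ 0.115 in

Adjust CN=75 to AMC III: 23·75/(10 + 0.13·75) → 1725 ÷ (79/4) = 6900/79 ≈ 87.342
Max retention: S = 1000/(6900/79) − 10 = 100/69 in (≈ 1.449 in)
Initial abstraction Ia = S/5 = (100/69)/5 = 20/69 ≈ 0.290 in
Since P=0.760 > Ia=0.290: effective rainfall P−Ia = 811/1725 in
Runoff Q = (P−Ia)²/(P−Ia+S) = (0.470)²/(0.470+1.449) = 657721/5711475 ≈ 0.115 in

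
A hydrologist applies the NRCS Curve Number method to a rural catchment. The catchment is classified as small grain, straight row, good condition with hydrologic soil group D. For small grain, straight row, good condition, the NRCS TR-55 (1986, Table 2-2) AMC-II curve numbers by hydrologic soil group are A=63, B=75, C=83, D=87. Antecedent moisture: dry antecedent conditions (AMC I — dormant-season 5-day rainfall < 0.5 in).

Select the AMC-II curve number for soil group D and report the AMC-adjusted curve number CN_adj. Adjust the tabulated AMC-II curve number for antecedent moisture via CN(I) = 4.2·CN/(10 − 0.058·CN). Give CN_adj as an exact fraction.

CN_adj = 182700/2477 ≈ 73.759

NRCS table: small grain, straight row, good condition, soil group D → CN(II) = 87
Adjust CN=87 to AMC I: 4.2·87/(10 − 0.058·87) → (1827/5) ÷ (2477/500) = 182700/2477 ≈ 73.759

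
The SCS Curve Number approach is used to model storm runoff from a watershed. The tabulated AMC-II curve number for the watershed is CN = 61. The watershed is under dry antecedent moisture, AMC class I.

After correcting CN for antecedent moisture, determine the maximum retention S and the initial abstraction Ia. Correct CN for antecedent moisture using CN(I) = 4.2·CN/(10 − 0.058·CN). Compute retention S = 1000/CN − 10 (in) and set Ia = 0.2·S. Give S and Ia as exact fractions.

Adjust CN=61 to AMC I: 4.2·61/(10 − 0.058·61) → (1281/5) ÷ (3231/500) = 42700/1077 ≈ 39.647
Retention S: 1000/CN − 10 with CN=39.647 → S = 6500/427 ≈ 15.222 in
Ia = 0.2S: 0.2·15.222 = 3.044 in (exactly 1300/427)

S = 6500/427 in ≈ 15.222 in; Ia = 1300/427 in ≈ 3.044 in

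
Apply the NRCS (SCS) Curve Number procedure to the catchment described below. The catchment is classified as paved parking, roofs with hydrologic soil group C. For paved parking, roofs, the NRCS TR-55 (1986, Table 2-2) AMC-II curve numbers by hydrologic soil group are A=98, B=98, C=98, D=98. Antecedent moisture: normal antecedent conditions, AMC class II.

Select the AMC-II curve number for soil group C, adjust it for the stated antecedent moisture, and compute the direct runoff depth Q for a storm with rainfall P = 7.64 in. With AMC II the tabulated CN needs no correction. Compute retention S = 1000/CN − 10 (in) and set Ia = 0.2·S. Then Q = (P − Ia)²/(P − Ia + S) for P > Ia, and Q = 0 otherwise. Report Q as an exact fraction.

NRCS table: paved parking, roofs, soil group C → CN(II) = 98
AMC II — tabulated CN = 98 applies directly.
Max retention: S = 1000/98 − 10 = 10/49 in (≈ 0.204 in)
Ia = 0.2S: 0.2·0.204 = 0.041 in (exactly 2/49)
Since P=7.640 > Ia=0.041: effective rainfall P−Ia = 9309/1225 in
Q: (9309/1225)² ÷ (9559/1225) = 86657481/11709775 in (≈ 7.400 in)

Q = 86657481/11709775 in ≈ 7.400 in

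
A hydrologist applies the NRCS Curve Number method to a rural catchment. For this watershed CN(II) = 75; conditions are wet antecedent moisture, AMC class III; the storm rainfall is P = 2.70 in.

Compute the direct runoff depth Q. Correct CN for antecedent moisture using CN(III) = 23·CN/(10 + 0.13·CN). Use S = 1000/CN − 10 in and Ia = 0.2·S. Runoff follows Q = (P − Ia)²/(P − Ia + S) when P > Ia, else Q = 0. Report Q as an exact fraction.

Q = 2765569/1837470 in ≈ 1.505 in

Adjust CN=75 to AMC III: 23·75/(10 + 0.13·75) → 1725 ÷ (79/4) = 6900/79 ≈ 87.342
S = 1000/(6900/79) − 10 = 100/69 in ≈ 1.449 in
Ia = 0.2S: 0.2·1.449 = 0.290 in (exactly 20/69)
Since P=2.700 > Ia=0.290: effective rainfall P−Ia = 1663/690 in
Q: (1663/690)² ÷ (2663/690) = 2765569/1837470 in (≈ 1.505 in)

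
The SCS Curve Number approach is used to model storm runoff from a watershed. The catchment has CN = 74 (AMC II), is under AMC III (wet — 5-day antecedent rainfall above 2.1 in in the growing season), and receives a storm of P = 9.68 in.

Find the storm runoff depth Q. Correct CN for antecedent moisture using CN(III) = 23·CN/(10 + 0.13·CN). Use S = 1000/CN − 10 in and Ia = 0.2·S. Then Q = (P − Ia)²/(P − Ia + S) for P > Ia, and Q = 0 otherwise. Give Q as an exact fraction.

Adjust CN=74 to AMC III: 23·74/(10 + 0.13·74) → 1702 ÷ (981/50) = 85100/981 ≈ 86.748
S = 1000/(85100/981) − 10 = 1300/851 in ≈ 1.528 in
Initial abstraction Ia = S/5 = (1300/851)/5 = 260/851 ≈ 0.306 in
P − Ia = 9.680 − 0.306 = 199442/21275 ≈ 9.374 in (> 0, runoff occurs)
Runoff Q = (P−Ia)²/(P−Ia+S) = (9.374)²/(9.374+1.528) = 19888555682/2467283025 ≈ 8.061 in

Q = 19888555682/2467283025 in ≈ 8.061 in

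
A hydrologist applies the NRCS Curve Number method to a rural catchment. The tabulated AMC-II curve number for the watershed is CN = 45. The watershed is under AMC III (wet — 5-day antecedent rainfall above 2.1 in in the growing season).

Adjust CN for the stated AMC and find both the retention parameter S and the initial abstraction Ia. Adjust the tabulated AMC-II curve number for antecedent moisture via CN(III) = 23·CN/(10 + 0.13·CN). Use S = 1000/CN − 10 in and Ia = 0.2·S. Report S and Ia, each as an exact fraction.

Adjust CN=45 to AMC III: 23·45/(10 + 0.13·45) → 1035 ÷ (317/20) = 20700/317 ≈ 65.300
Max retention: S = 1000/(20700/317) − 10 = 1100/207 in (≈ 5.314 in)
Ia = 0.2·(1100/207) = 220/207 in ≈ 1.063 in

S = 1100/207 in ≈ 5.314 in; Ia = 220/207 in ≈ 1.063 in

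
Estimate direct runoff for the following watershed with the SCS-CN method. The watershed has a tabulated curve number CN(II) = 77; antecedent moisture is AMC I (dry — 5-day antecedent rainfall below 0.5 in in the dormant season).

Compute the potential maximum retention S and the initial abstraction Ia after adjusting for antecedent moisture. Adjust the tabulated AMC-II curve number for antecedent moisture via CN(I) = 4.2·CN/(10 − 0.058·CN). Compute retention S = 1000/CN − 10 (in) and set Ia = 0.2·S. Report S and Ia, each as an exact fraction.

Adjust CN=77 to AMC I: 4.2·77/(10 − 0.058·77) → (1617/5) ÷ (2767/500) = 161700/2767 ≈ 58.439
Max retention: S = 1000/(161700/2767) − 10 = 11500/1617 in (≈ 7.112 in)
Ia = 0.2·(11500/1617) = 2300/1617 in ≈ 1.422 in

S = 11500/1617 in ≈ 7.112 in; Ia = 2300/1617 in ≈ 1.422 in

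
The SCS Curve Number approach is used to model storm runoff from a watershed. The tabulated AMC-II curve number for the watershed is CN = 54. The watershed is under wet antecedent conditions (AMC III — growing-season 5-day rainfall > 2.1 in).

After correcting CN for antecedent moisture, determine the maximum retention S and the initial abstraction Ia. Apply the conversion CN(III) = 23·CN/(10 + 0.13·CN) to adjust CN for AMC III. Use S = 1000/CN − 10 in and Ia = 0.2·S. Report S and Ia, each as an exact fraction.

Adjust CN=54 to AMC III: 23·54/(10 + 0.13·54) → 1242 ÷ (851/50) = 2700/37 ≈ 72.973
Retention S: 1000/CN − 10 with CN=72.973 → S = 100/27 ≈ 3.704 in
Initial abstraction Ia = S/5 = (100/27)/5 = 20/27 ≈ 0.741 in

S = 100/27 in ≈ 3.704 in; Ia = 20/27 in ≈ 0.741 in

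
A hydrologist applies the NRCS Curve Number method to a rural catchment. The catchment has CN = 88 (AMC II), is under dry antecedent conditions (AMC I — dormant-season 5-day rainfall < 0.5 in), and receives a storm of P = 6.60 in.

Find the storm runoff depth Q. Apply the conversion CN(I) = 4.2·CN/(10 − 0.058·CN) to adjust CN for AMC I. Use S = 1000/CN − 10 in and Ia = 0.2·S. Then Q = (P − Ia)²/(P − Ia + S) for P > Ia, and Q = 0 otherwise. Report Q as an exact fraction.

Dry (AMC I): CN(I) = 4.2·88/(10 − 0.058·88) = (1848/5)/(612/125) = 3850/51 ≈ 75.490
Max retention: S = 1000/(3850/51) − 10 = 250/77 in (≈ 3.247 in)
Initial abstraction Ia = S/5 = (250/77)/5 = 50/77 ≈ 0.649 in
Since P=6.600 > Ia=0.649: effective rainfall P−Ia = 2291/385 in
Q: (2291/385)² ÷ (3541/385) = 5248681/1363285 in (≈ 3.850 in)

Q = 5248681/1363285 in ≈ 3.850 in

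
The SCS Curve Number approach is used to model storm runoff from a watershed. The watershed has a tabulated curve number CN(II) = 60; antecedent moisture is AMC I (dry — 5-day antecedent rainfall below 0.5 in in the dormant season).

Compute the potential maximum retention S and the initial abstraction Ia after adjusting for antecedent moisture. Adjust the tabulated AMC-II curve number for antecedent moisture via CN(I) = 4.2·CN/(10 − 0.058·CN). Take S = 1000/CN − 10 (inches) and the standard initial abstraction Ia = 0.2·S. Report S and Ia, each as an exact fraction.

S = 1000/63 in ≈ 15.873 in; Ia = 200/63 in ≈ 3.175 in

Dry (AMC I): CN(I) = 4.2·60/(10 − 0.058·60) = 252/(163/25) = 6300/163 ≈ 38.650
S = 1000/(6300/163) − 10 = 1000/63 in ≈ 15.873 in
Initial abstraction Ia = S/5 = (1000/63)/5 = 200/63 ≈ 3.175 in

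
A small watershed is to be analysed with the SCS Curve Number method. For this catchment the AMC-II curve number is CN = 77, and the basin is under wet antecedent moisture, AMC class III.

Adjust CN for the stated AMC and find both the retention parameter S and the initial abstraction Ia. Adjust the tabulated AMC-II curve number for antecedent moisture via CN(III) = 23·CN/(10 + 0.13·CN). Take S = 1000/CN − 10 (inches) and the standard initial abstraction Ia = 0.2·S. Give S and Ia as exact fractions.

S = 100/77 in ≈ 1.299 in; Ia = 20/77 in ≈ 0.260 in

CN(III) from CN(II)=77: (23·77)/(10 + 0.13·77) = 7700/87 ≈ 88.506
Max retention: S = 1000/(7700/87) − 10 = 100/77 in (≈ 1.299 in)
Ia = 0.2·(100/77) = 20/77 in ≈ 0.260 in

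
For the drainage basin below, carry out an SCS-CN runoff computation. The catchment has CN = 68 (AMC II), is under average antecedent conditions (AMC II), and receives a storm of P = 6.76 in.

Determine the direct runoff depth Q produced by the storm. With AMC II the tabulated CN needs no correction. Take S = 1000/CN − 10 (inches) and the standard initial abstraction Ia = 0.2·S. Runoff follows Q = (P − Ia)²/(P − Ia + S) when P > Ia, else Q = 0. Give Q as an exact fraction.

CN(II) = 68; AMC II needs no correction.
Retention S: 1000/CN − 10 with CN=68.000 → S = 80/17 ≈ 4.706 in
Initial abstraction Ia = S/5 = (80/17)/5 = 16/17 ≈ 0.941 in
Excess rainfall: 6.760 − 0.941 = 5.819 in; P > Ia so Q > 0
Runoff Q = (P−Ia)²/(P−Ia+S) = (5.819)²/(5.819+4.706) = 6115729/1901025 ≈ 3.217 in

Q = 6115729/1901025 in ≈ 3.217 in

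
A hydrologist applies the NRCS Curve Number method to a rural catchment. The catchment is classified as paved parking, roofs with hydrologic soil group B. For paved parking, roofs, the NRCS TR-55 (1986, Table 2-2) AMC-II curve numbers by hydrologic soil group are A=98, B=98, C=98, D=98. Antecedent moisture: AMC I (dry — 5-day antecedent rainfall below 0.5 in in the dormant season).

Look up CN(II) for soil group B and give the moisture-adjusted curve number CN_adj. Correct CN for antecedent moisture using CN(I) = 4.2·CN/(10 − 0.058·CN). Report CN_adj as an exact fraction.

CN_adj = 102900/1079 ≈ 95.366

NRCS table: paved parking, roofs, soil group B → CN(II) = 98
Adjust CN=98 to AMC I: 4.2·98/(10 − 0.058·98) → (2058/5) ÷ (1079/250) = 102900/1079 ≈ 95.366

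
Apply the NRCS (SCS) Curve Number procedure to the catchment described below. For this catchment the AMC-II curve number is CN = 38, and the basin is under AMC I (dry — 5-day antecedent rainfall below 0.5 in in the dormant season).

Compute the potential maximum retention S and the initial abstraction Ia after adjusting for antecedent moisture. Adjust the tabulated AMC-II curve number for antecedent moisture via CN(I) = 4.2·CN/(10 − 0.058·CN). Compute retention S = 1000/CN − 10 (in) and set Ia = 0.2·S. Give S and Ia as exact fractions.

Dry (AMC I): CN(I) = 4.2·38/(10 − 0.058·38) = (798/5)/(1949/250) = 39900/1949 ≈ 20.472
S = 1000/(39900/1949) − 10 = 15500/399 in ≈ 38.847 in
Initial abstraction Ia = S/5 = (15500/399)/5 = 3100/399 ≈ 7.769 in

S = 15500/399 in ≈ 38.847 in; Ia = 3100/399 in ≈ 7.769 in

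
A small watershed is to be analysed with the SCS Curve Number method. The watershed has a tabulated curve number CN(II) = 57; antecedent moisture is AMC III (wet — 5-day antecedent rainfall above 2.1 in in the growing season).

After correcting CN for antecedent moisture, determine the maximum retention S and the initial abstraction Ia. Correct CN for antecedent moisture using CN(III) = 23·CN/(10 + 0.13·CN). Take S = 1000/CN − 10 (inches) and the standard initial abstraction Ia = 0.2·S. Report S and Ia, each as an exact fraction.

S = 4300/1311 in ≈ 3.280 in; Ia = 860/1311 in ≈ 0.656 in

CN(III) from CN(II)=57: (23·57)/(10 + 0.13·57) = 131100/1741 ≈ 75.302
Max retention: S = 1000/(131100/1741) − 10 = 4300/1311 in (≈ 3.280 in)
Ia = 0.2·(4300/1311) = 860/1311 in ≈ 0.656 in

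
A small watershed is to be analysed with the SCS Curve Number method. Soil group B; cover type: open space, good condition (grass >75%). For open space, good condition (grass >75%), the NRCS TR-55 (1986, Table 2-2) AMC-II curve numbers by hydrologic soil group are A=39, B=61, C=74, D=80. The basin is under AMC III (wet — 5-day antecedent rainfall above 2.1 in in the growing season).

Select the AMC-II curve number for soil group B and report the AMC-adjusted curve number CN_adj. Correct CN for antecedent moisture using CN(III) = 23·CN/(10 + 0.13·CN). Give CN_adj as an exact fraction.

CN_adj = 140300/1793 ≈ 78.249

NRCS table: open space, good condition (grass >75%), soil group B → CN(II) = 61
Adjust CN=61 to AMC III: 23·61/(10 + 0.13·61) → 1403 ÷ (1793/100) = 140300/1793 ≈ 78.249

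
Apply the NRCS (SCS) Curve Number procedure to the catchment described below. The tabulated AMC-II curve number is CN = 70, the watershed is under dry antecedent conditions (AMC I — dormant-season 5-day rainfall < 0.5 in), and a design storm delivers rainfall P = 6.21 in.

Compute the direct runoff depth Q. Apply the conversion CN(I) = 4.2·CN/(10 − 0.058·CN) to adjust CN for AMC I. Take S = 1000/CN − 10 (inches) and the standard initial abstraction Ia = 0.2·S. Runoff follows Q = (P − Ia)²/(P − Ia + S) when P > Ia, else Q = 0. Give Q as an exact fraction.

Q = 417344041/345102100 in ≈ 1.209 in

CN(I) from CN(II)=70: (4.2·70)/(10 − 0.058·70) = 4900/99 ≈ 49.495
S = 1000/(4900/99) − 10 = 500/49 in ≈ 10.204 in
Ia = 0.2S: 0.2·10.204 = 2.041 in (exactly 100/49)
Since P=6.210 > Ia=2.041: effective rainfall P−Ia = 20429/4900 in
Runoff Q = (P−Ia)²/(P−Ia+S) = (4.169)²/(4.169+10.204) = 417344041/345102100 ≈ 1.209 in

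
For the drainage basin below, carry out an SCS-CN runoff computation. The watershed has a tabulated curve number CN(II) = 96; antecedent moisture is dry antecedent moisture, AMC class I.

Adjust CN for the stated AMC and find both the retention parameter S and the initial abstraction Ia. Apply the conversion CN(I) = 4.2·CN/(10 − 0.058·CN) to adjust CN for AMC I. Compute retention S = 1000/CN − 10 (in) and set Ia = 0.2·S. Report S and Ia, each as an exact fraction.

Dry (AMC I): CN(I) = 4.2·96/(10 − 0.058·96) = (2016/5)/(554/125) = 25200/277 ≈ 90.975
Retention S: 1000/CN − 10 with CN=90.975 → S = 125/126 ≈ 0.992 in
Initial abstraction Ia = S/5 = (125/126)/5 = 25/126 ≈ 0.198 in

S = 125/126 in ≈ 0.992 in; Ia = 25/126 in ≈ 0.198 in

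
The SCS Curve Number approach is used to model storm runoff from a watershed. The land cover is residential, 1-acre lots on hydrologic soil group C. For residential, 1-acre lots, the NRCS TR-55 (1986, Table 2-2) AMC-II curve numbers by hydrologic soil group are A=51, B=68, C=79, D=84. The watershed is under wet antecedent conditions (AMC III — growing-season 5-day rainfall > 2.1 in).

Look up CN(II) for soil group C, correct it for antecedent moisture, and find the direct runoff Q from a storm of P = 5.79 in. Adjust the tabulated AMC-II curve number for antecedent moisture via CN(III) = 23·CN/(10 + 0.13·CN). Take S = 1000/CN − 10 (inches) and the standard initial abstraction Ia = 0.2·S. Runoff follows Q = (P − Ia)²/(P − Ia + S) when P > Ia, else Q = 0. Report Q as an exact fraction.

Q = 340062287283/73893937700 in ≈ 4.602 in

NRCS table: residential, 1-acre lots, soil group C → CN(II) = 79
Adjust CN=79 to AMC III: 23·79/(10 + 0.13·79) → 1817 ÷ (2027/100) = 181700/2027 ≈ 89.640
Retention S: 1000/CN − 10 with CN=89.640 → S = 2100/1817 ≈ 1.156 in
Ia = 0.2·(2100/1817) = 420/1817 in ≈ 0.231 in
P − Ia = 5.790 − 0.231 = 1010043/181700 ≈ 5.559 in (> 0, runoff occurs)
Q: (1010043/181700)² ÷ (1220043/181700) = 340062287283/73893937700 in (≈ 4.602 in)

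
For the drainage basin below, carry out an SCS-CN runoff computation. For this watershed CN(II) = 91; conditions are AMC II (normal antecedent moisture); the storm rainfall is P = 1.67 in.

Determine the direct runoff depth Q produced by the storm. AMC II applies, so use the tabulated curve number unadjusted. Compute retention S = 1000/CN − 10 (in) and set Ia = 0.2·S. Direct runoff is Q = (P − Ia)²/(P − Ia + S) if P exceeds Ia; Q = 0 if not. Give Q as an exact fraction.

Q = 179479609/203812700 in ≈ 0.881 in

AMC II — tabulated CN = 91 applies directly.
Max retention: S = 1000/91 − 10 = 90/91 in (≈ 0.989 in)
Ia = 0.2S: 0.2·0.989 = 0.198 in (exactly 18/91)
P − Ia = 1.670 − 0.198 = 13397/9100 ≈ 1.472 in (> 0, runoff occurs)
Q = (13397/9100)²/((13397/9100) + 90/91) = (179479609/82810000)/(22397/9100) = 179479609/203812700 in ≈ 0.881 in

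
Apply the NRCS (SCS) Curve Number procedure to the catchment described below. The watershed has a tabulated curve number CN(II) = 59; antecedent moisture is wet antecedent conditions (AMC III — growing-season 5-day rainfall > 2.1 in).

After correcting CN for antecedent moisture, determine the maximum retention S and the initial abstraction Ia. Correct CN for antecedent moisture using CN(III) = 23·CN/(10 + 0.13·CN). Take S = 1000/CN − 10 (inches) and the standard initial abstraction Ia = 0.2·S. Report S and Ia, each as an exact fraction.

Adjust CN=59 to AMC III: 23·59/(10 + 0.13·59) → 1357 ÷ (1767/100) = 135700/1767 ≈ 76.797
S = 1000/(135700/1767) − 10 = 4100/1357 in ≈ 3.021 in
Ia = 0.2·(4100/1357) = 820/1357 in ≈ 0.604 in

S = 4100/1357 in ≈ 3.021 in; Ia = 820/1357 in ≈ 0.604 in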